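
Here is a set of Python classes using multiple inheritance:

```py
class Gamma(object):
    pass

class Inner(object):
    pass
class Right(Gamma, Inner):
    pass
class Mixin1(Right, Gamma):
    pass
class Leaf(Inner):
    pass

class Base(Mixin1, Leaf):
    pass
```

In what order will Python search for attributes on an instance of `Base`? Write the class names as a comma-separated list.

L[Base] = Base + merge(L[Mixin1], L[Leaf], [Mixin1 Leaf])
  take Mixin1:  [Mixin1 Right Gamma Inner object] + [Leaf Inner object] + [Mixin1 Leaf]
  take Right:  [Right Gamma Inner object] + [Leaf Inner object] + [Leaf]
  take Gamma:  [Gamma Inner object] + [Leaf Inner object] + [Leaf]
  take Leaf:  [Inner object] + [Leaf Inner object] + [Leaf]
  take Inner:  [Inner object] + [Inner object]
  take object:  [object] + [object]

Base, Mixin1, Right, Gamma, Leaf, Inner, object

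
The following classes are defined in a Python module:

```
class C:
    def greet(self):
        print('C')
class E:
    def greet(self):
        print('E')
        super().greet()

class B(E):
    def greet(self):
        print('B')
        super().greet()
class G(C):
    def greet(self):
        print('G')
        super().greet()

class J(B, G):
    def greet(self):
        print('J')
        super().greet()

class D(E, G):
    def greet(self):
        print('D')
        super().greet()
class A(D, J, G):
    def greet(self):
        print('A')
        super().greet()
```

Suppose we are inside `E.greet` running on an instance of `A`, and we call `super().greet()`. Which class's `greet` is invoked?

L[A] = A + merge(L[D], L[J], L[G], [D J G])
  take D:  [D E G C object] + [J B E G C object] + [G C object] + [D J G]
  take J:  [E G C object] + [J B E G C object] + [G C object] + [J G]
  take B:  [E G C object] + [B E G C object] + [G C object] + [G]
  take E:  [E G C object] + [E G C object] + [G C object] + [G]
  take G:  [G C object] + [G C object] + [G C object] + [G]
  take C:  [C object] + [C object] + [C object]
  take object:  [object] + [object] + [object]
MRO: A D J B E G C object
super() in E.greet on a A instance goes to the class after E in A's MRO: G.

G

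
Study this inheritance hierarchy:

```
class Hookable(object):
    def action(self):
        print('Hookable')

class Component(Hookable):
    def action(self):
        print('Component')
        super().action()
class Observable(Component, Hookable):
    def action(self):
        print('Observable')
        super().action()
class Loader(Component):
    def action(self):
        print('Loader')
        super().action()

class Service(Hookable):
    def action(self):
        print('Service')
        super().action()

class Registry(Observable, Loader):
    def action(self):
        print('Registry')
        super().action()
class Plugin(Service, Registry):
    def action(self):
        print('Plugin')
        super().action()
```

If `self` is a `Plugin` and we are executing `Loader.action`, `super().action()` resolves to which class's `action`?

L[Plugin] = Plugin + merge(L[Service], L[Registry], [Service Registry])
  take Service:  [Service Hookable object] + [Registry Observable Loader Component Hookable object] + [Service Registry]
  take Registry:  [Hookable object] + [Registry Observable Loader Component Hookable object] + [Registry]
  take Observable:  [Hookable object] + [Observable Loader Component Hookable object]
  take Loader:  [Hookable object] + [Loader Component Hookable object]
  take Component:  [Hookable object] + [Component Hookable object]
  take Hookable:  [Hookable object] + [Hookable object]
  take object:  [object] + [object]
MRO: Plugin Service Registry Observable Loader Component Hookable object
super() in Loader.action on a Plugin instance goes to the class after Loader in Plugin's MRO: Component.

Component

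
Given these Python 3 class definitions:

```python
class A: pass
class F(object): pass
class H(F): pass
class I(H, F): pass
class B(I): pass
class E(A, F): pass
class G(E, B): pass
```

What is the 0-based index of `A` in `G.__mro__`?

L[G] = G + merge(L[E], L[B], [E B])
  take E:  [E A F object] + [B I H F object] + [E B]
  take A:  [A F object] + [B I H F object] + [B]
  take B:  [F object] + [B I H F object] + [B]
  take I:  [F object] + [I H F object]
  take H:  [F object] + [H F object]
  take F:  [F object] + [F object]
  take object:  [object] + [object]
MRO: G E A B I H F object
A sits at index 2.

2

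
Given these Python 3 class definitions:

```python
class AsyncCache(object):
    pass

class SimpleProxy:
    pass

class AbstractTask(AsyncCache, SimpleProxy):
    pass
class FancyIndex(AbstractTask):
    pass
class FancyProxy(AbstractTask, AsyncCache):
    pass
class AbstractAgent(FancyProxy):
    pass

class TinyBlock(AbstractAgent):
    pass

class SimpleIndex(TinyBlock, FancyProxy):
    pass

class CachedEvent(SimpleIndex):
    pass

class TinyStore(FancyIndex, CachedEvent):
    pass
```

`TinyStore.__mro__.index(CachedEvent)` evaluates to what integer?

L[TinyStore] = TinyStore + merge(L[FancyIndex], L[CachedEvent], [FancyIndex CachedEvent])
  take FancyIndex:  [FancyIndex AbstractTask AsyncCache SimpleProxy object] + [CachedEvent SimpleIndex TinyBlock AbstractAgent FancyProxy AbstractTask AsyncCache SimpleProxy object] + [FancyIndex CachedEvent]
  take CachedEvent:  [AbstractTask AsyncCache SimpleProxy object] + [CachedEvent SimpleIndex TinyBlock AbstractAgent FancyProxy AbstractTask AsyncCache SimpleProxy object] + [CachedEvent]
  take SimpleIndex:  [AbstractTask AsyncCache SimpleProxy object] + [SimpleIndex TinyBlock AbstractAgent FancyProxy AbstractTask AsyncCache SimpleProxy object]
  take TinyBlock:  [AbstractTask AsyncCache SimpleProxy object] + [TinyBlock AbstractAgent FancyProxy AbstractTask AsyncCache SimpleProxy object]
  take AbstractAgent:  [AbstractTask AsyncCache SimpleProxy object] + [AbstractAgent FancyProxy AbstractTask AsyncCache SimpleProxy object]
  take FancyProxy:  [AbstractTask AsyncCache SimpleProxy object] + [FancyProxy AbstractTask AsyncCache SimpleProxy object]
  take AbstractTask:  [AbstractTask AsyncCache SimpleProxy object] + [AbstractTask AsyncCache SimpleProxy object]
  take AsyncCache:  [AsyncCache SimpleProxy object] + [AsyncCache SimpleProxy object]
  take SimpleProxy:  [SimpleProxy object] + [SimpleProxy object]
  take object:  [object] + [object]
MRO: TinyStore FancyIndex CachedEvent SimpleIndex TinyBlock AbstractAgent FancyProxy AbstractTask AsyncCache SimpleProxy object
CachedEvent sits at index 2.

2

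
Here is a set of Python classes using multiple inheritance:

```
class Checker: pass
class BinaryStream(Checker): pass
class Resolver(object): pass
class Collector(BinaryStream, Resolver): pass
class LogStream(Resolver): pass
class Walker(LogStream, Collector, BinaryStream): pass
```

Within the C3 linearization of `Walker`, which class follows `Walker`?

L[Walker] = Walker + merge(L[LogStream], L[Collector], L[BinaryStream], [LogStream Collector BinaryStream])
  take LogStream:  [LogStream Resolver object] + [Collector BinaryStream Checker Resolver object] + [BinaryStream Checker object] + [LogStream Collector BinaryStream]
  take Collector:  [Resolver object] + [Collector BinaryStream Checker Resolver object] + [BinaryStream Checker object] + [Collector BinaryStream]
  take BinaryStream:  [Resolver object] + [BinaryStream Checker Resolver object] + [BinaryStream Checker object] + [BinaryStream]
  take Checker:  [Resolver object] + [Checker Resolver object] + [Checker object]
  take Resolver:  [Resolver object] + [Resolver object] + [object]
  take object:  [object] + [object] + [object]
MRO: Walker LogStream Collector BinaryStream Checker Resolver object
Walker is at position 0; next is LogStream.

LogStream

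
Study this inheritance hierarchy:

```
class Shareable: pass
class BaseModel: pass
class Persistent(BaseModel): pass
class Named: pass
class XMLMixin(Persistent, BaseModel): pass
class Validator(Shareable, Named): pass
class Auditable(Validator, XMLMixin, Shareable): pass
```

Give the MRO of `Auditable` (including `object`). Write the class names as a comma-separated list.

L[Auditable] = Auditable + merge(L[Validator], L[XMLMixin], L[Shareable], [Validator XMLMixin Shareable])
  take Validator:  [Validator Shareable Named object] + [XMLMixin Persistent BaseModel object] + [Shareable object] + [Validator XMLMixin Shareable]
  take XMLMixin:  [Shareable Named object] + [XMLMixin Persistent BaseModel object] + [Shareable object] + [XMLMixin Shareable]
  take Shareable:  [Shareable Named object] + [Persistent BaseModel object] + [Shareable object] + [Shareable]
  take Named:  [Named object] + [Persistent BaseModel object] + [object]
  take Persistent:  [object] + [Persistent BaseModel object] + [object]
  take BaseModel:  [object] + [BaseModel object] + [object]
  take object:  [object] + [object] + [object]

Auditable, Validator, XMLMixin, Shareable, Named, Persistent, BaseModel, object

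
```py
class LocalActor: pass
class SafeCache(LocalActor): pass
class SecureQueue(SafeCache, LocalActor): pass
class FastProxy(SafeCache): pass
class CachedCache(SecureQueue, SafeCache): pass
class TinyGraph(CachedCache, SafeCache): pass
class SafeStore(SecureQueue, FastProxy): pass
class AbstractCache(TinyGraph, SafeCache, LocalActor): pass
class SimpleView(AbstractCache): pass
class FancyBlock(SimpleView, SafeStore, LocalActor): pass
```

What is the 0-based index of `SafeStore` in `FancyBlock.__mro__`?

L[FancyBlock] = FancyBlock + merge(L[SimpleView], L[SafeStore], L[LocalActor], [SimpleView SafeStore LocalActor])
  take SimpleView:  [SimpleView AbstractCache TinyGraph CachedCache SecureQueue SafeCache LocalActor object] + [SafeStore SecureQueue FastProxy SafeCache LocalActor object] + [LocalActor object] + [SimpleView SafeStore LocalActor]
  take AbstractCache:  [AbstractCache TinyGraph CachedCache SecureQueue SafeCache LocalActor object] + [SafeStore SecureQueue FastProxy SafeCache LocalActor object] + [LocalActor object] + [SafeStore LocalActor]
  take TinyGraph:  [TinyGraph CachedCache SecureQueue SafeCache LocalActor object] + [SafeStore SecureQueue FastProxy SafeCache LocalActor object] + [LocalActor object] + [SafeStore LocalActor]
  take CachedCache:  [CachedCache SecureQueue SafeCache LocalActor object] + [SafeStore SecureQueue FastProxy SafeCache LocalActor object] + [LocalActor object] + [SafeStore LocalActor]
  take SafeStore:  [SecureQueue SafeCache LocalActor object] + [SafeStore SecureQueue FastProxy SafeCache LocalActor object] + [LocalActor object] + [SafeStore LocalActor]
  take SecureQueue:  [SecureQueue SafeCache LocalActor object] + [SecureQueue FastProxy SafeCache LocalActor object] + [LocalActor object] + [LocalActor]
  take FastProxy:  [SafeCache LocalActor object] + [FastProxy SafeCache LocalActor object] + [LocalActor object] + [LocalActor]
  take SafeCache:  [SafeCache LocalActor object] + [SafeCache LocalActor object] + [LocalActor object] + [LocalActor]
  take LocalActor:  [LocalActor object] + [LocalActor object] + [LocalActor object] + [LocalActor]
  take object:  [object] + [object] + [object]
MRO: FancyBlock SimpleView AbstractCache TinyGraph CachedCache SafeStore SecureQueue FastProxy SafeCache LocalActor object
SafeStore sits at index 5.

5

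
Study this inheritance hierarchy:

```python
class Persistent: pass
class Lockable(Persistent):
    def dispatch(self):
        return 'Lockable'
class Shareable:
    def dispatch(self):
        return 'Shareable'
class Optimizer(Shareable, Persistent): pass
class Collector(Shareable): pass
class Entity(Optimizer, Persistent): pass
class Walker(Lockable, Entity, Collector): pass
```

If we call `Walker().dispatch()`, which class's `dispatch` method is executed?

Lockable

L[Walker] = Walker + merge(L[Lockable], L[Entity], L[Collector], [Lockable Entity Collector])
  take Lockable:  [Lockable Persistent object] + [Entity Optimizer Shareable Persistent object] + [Collector Shareable object] + [Lockable Entity Collector]
  take Entity:  [Persistent object] + [Entity Optimizer Shareable Persistent object] + [Collector Shareable object] + [Entity Collector]
  take Optimizer:  [Persistent object] + [Optimizer Shareable Persistent object] + [Collector Shareable object] + [Collector]
  take Collector:  [Persistent object] + [Shareable Persistent object] + [Collector Shareable object] + [Collector]
  take Shareable:  [Persistent object] + [Shareable Persistent object] + [Shareable object]
  take Persistent:  [Persistent object] + [Persistent object] + [object]
  take object:  [object] + [object] + [object]
MRO: Walker Lockable Entity Optimizer Collector Shareable Persistent object
dispatch is defined in: Lockable, Shareable. First along the MRO is Lockable.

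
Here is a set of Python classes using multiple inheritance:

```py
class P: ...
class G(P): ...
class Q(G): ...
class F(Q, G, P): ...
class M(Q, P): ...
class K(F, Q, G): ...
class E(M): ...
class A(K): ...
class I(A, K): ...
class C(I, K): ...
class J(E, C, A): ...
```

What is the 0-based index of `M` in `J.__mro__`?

2

L[J] = J + merge(L[E], L[C], L[A], [E C A])
  take E:  [E M Q G P object] + [C I A K F Q G P object] + [A K F Q G P object] + [E C A]
  take M:  [M Q G P object] + [C I A K F Q G P object] + [A K F Q G P object] + [C A]
  take C:  [Q G P object] + [C I A K F Q G P object] + [A K F Q G P object] + [C A]
  take I:  [Q G P object] + [I A K F Q G P object] + [A K F Q G P object] + [A]
  take A:  [Q G P object] + [A K F Q G P object] + [A K F Q G P object] + [A]
  take K:  [Q G P object] + [K F Q G P object] + [K F Q G P object]
  take F:  [Q G P object] + [F Q G P object] + [F Q G P object]
  take Q:  [Q G P object] + [Q G P object] + [Q G P object]
  take G:  [G P object] + [G P object] + [G P object]
  take P:  [P object] + [P object] + [P object]
  take object:  [object] + [object] + [object]
MRO: J E M C I A K F Q G P object
M sits at index 2.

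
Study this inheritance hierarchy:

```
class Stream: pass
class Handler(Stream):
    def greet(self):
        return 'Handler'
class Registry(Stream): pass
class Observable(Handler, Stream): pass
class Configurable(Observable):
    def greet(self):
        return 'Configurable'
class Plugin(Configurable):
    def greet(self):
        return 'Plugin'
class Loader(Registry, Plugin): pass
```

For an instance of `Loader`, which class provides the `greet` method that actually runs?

L[Loader] = Loader + merge(L[Registry], L[Plugin], [Registry Plugin])
  take Registry:  [Registry Stream object] + [Plugin Configurable Observable Handler Stream object] + [Registry Plugin]
  take Plugin:  [Stream object] + [Plugin Configurable Observable Handler Stream object] + [Plugin]
  take Configurable:  [Stream object] + [Configurable Observable Handler Stream object]
  take Observable:  [Stream object] + [Observable Handler Stream object]
  take Handler:  [Stream object] + [Handler Stream object]
  take Stream:  [Stream object] + [Stream object]
  take object:  [object] + [object]
MRO: Loader Registry Plugin Configurable Observable Handler Stream object
greet is defined in: Configurable, Handler, Plugin. First along the MRO is Plugin.

Plugin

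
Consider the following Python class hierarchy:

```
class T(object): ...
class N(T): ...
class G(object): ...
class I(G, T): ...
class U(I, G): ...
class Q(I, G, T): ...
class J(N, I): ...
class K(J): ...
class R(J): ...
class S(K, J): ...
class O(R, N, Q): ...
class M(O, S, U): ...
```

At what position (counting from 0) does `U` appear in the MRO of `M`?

L[M] = M + merge(L[O], L[S], L[U], [O S U])
  take O:  [O R J N Q I G T object] + [S K J N I G T object] + [U I G T object] + [O S U]
  take R:  [R J N Q I G T object] + [S K J N I G T object] + [U I G T object] + [S U]
  take S:  [J N Q I G T object] + [S K J N I G T object] + [U I G T object] + [S U]
  take K:  [J N Q I G T object] + [K J N I G T object] + [U I G T object] + [U]
  take J:  [J N Q I G T object] + [J N I G T object] + [U I G T object] + [U]
  take N:  [N Q I G T object] + [N I G T object] + [U I G T object] + [U]
  take Q:  [Q I G T object] + [I G T object] + [U I G T object] + [U]
  take U:  [I G T object] + [I G T object] + [U I G T object] + [U]
  take I:  [I G T object] + [I G T object] + [I G T object]
  take G:  [G T object] + [G T object] + [G T object]
  take T:  [T object] + [T object] + [T object]
  take object:  [object] + [object] + [object]
MRO: M O R S K J N Q U I G T object
U sits at index 8.

8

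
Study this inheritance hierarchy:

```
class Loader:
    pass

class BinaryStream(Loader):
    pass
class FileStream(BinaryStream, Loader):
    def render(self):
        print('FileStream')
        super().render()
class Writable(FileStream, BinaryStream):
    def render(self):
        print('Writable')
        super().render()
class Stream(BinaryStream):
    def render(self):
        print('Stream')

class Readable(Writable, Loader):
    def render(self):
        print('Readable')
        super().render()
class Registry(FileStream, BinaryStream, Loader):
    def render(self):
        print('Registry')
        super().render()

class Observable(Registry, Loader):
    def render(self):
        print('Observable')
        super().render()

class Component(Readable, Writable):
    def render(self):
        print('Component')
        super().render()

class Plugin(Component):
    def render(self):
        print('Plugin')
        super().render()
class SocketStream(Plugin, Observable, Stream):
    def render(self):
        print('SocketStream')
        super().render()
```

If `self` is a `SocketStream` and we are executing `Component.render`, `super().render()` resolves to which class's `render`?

L[SocketStream] = SocketStream + merge(L[Plugin], L[Observable], L[Stream], [Plugin Observable Stream])
  take Plugin:  [Plugin Component Readable Writable FileStream BinaryStream Loader object] + [Observable Registry FileStream BinaryStream Loader object] + [Stream BinaryStream Loader object] + [Plugin Observable Stream]
  take Component:  [Component Readable Writable FileStream BinaryStream Loader object] + [Observable Registry FileStream BinaryStream Loader object] + [Stream BinaryStream Loader object] + [Observable Stream]
  take Readable:  [Readable Writable FileStream BinaryStream Loader object] + [Observable Registry FileStream BinaryStream Loader object] + [Stream BinaryStream Loader object] + [Observable Stream]
  take Writable:  [Writable FileStream BinaryStream Loader object] + [Observable Registry FileStream BinaryStream Loader object] + [Stream BinaryStream Loader object] + [Observable Stream]
  take Observable:  [FileStream BinaryStream Loader object] + [Observable Registry FileStream BinaryStream Loader object] + [Stream BinaryStream Loader object] + [Observable Stream]
  take Registry:  [FileStream BinaryStream Loader object] + [Registry FileStream BinaryStream Loader object] + [Stream BinaryStream Loader object] + [Stream]
  take FileStream:  [FileStream BinaryStream Loader object] + [FileStream BinaryStream Loader object] + [Stream BinaryStream Loader object] + [Stream]
  take Stream:  [BinaryStream Loader object] + [BinaryStream Loader object] + [Stream BinaryStream Loader object] + [Stream]
  take BinaryStream:  [BinaryStream Loader object] + [BinaryStream Loader object] + [BinaryStream Loader object]
  take Loader:  [Loader object] + [Loader object] + [Loader object]
  take object:  [object] + [object] + [object]
MRO: SocketStream Plugin Component Readable Writable Observable Registry FileStream Stream BinaryStream Loader object
super() in Component.render on a SocketStream instance goes to the class after Component in SocketStream's MRO: Readable.

Readable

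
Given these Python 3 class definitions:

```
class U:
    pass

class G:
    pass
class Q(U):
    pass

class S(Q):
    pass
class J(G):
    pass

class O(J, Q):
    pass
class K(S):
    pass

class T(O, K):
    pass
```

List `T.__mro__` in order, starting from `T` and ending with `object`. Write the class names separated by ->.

T -> O -> J -> G -> K -> S -> Q -> U -> object

L[T] = T + merge(L[O], L[K], [O K])
  take O:  [O J G Q U object] + [K S Q U object] + [O K]
  take J:  [J G Q U object] + [K S Q U object] + [K]
  take G:  [G Q U object] + [K S Q U object] + [K]
  take K:  [Q U object] + [K S Q U object] + [K]
  take S:  [Q U object] + [S Q U object]
  take Q:  [Q U object] + [Q U object]
  take U:  [U object] + [U object]
  take object:  [object] + [object]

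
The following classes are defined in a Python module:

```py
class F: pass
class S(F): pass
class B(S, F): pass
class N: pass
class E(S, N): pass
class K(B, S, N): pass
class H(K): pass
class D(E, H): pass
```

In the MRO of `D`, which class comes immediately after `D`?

E

L[D] = D + merge(L[E], L[H], [E H])
  take E:  [E S F N object] + [H K B S F N object] + [E H]
  take H:  [S F N object] + [H K B S F N object] + [H]
  take K:  [S F N object] + [K B S F N object]
  take B:  [S F N object] + [B S F N object]
  take S:  [S F N object] + [S F N object]
  take F:  [F N object] + [F N object]
  take N:  [N object] + [N object]
  take object:  [object] + [object]
MRO: D E H K B S F N object
D is at position 0; next is E.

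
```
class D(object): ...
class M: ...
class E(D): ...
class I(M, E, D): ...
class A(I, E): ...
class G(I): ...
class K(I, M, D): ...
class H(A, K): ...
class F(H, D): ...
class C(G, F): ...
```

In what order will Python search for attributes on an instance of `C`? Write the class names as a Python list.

[C, G, F, H, A, K, I, M, E, D, object]

L[C] = C + merge(L[G], L[F], [G F])
  take G:  [G I M E D object] + [F H A K I M E D object] + [G F]
  take F:  [I M E D object] + [F H A K I M E D object] + [F]
  take H:  [I M E D object] + [H A K I M E D object]
  take A:  [I M E D object] + [A K I M E D object]
  take K:  [I M E D object] + [K I M E D object]
  take I:  [I M E D object] + [I M E D object]
  take M:  [M E D object] + [M E D object]
  take E:  [E D object] + [E D object]
  take D:  [D object] + [D object]
  take object:  [object] + [object]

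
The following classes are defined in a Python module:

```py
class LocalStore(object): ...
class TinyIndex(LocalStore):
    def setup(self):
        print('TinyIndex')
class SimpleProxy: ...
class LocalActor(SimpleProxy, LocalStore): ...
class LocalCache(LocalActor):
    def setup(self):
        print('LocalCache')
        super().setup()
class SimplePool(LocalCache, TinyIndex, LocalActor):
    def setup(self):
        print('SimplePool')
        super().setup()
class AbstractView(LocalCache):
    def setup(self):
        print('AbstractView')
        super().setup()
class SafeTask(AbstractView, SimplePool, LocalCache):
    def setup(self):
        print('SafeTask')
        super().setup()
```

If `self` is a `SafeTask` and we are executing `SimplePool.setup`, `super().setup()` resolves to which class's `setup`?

L[SafeTask] = SafeTask + merge(L[AbstractView], L[SimplePool], L[LocalCache], [AbstractView SimplePool LocalCache])
  take AbstractView:  [AbstractView LocalCache LocalActor SimpleProxy LocalStore object] + [SimplePool LocalCache TinyIndex LocalActor SimpleProxy LocalStore object] + [LocalCache LocalActor SimpleProxy LocalStore object] + [AbstractView SimplePool LocalCache]
  take SimplePool:  [LocalCache LocalActor SimpleProxy LocalStore object] + [SimplePool LocalCache TinyIndex LocalActor SimpleProxy LocalStore object] + [LocalCache LocalActor SimpleProxy LocalStore object] + [SimplePool LocalCache]
  take LocalCache:  [LocalCache LocalActor SimpleProxy LocalStore object] + [LocalCache TinyIndex LocalActor SimpleProxy LocalStore object] + [LocalCache LocalActor SimpleProxy LocalStore object] + [LocalCache]
  take TinyIndex:  [LocalActor SimpleProxy LocalStore object] + [TinyIndex LocalActor SimpleProxy LocalStore object] + [LocalActor SimpleProxy LocalStore object]
  take LocalActor:  [LocalActor SimpleProxy LocalStore object] + [LocalActor SimpleProxy LocalStore object] + [LocalActor SimpleProxy LocalStore object]
  take SimpleProxy:  [SimpleProxy LocalStore object] + [SimpleProxy LocalStore object] + [SimpleProxy LocalStore object]
  take LocalStore:  [LocalStore object] + [LocalStore object] + [LocalStore object]
  take object:  [object] + [object] + [object]
MRO: SafeTask AbstractView SimplePool LocalCache TinyIndex LocalActor SimpleProxy LocalStore object
super() in SimplePool.setup on a SafeTask instance goes to the class after SimplePool in SafeTask's MRO: LocalCache.

LocalCache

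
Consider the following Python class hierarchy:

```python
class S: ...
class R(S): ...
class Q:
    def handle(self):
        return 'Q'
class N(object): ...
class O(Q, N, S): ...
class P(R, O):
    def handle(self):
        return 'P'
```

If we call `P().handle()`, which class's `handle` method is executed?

L[P] = P + merge(L[R], L[O], [R O])
  take R:  [R S object] + [O Q N S object] + [R O]
  take O:  [S object] + [O Q N S object] + [O]
  take Q:  [S object] + [Q N S object]
  take N:  [S object] + [N S object]
  take S:  [S object] + [S object]
  take object:  [object] + [object]
MRO: P R O Q N S object
handle is defined in: P, Q. First along the MRO is P.

P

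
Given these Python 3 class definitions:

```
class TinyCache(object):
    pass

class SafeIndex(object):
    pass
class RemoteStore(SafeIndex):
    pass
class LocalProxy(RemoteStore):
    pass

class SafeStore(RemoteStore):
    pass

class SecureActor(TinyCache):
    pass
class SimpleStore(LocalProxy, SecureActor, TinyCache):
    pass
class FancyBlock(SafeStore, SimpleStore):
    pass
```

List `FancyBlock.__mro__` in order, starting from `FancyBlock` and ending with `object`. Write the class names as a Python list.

L[FancyBlock] = FancyBlock + merge(L[SafeStore], L[SimpleStore], [SafeStore SimpleStore])
  take SafeStore:  [SafeStore RemoteStore SafeIndex object] + [SimpleStore LocalProxy RemoteStore SafeIndex SecureActor TinyCache object] + [SafeStore SimpleStore]
  take SimpleStore:  [RemoteStore SafeIndex object] + [SimpleStore LocalProxy RemoteStore SafeIndex SecureActor TinyCache object] + [SimpleStore]
  take LocalProxy:  [RemoteStore SafeIndex object] + [LocalProxy RemoteStore SafeIndex SecureActor TinyCache object]
  take RemoteStore:  [RemoteStore SafeIndex object] + [RemoteStore SafeIndex SecureActor TinyCache object]
  take SafeIndex:  [SafeIndex object] + [SafeIndex SecureActor TinyCache object]
  take SecureActor:  [object] + [SecureActor TinyCache object]
  take TinyCache:  [object] + [TinyCache object]
  take object:  [object] + [object]

[FancyBlock, SafeStore, SimpleStore, LocalProxy, RemoteStore, SafeIndex, SecureActor, TinyCache, object]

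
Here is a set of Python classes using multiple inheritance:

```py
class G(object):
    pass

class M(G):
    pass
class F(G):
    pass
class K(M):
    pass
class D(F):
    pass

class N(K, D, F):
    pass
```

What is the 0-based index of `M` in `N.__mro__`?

2

L[N] = N + merge(L[K], L[D], L[F], [K D F])
  take K:  [K M G object] + [D F G object] + [F G object] + [K D F]
  take M:  [M G object] + [D F G object] + [F G object] + [D F]
  take D:  [G object] + [D F G object] + [F G object] + [D F]
  take F:  [G object] + [F G object] + [F G object] + [F]
  take G:  [G object] + [G object] + [G object]
  take object:  [object] + [object] + [object]
MRO: N K M D F G object
M sits at index 2.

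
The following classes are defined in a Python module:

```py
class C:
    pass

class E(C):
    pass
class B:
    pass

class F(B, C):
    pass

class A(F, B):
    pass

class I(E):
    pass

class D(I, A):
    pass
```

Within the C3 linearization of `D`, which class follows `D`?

I

L[D] = D + merge(L[I], L[A], [I A])
  take I:  [I E C object] + [A F B C object] + [I A]
  take E:  [E C object] + [A F B C object] + [A]
  take A:  [C object] + [A F B C object] + [A]
  take F:  [C object] + [F B C object]
  take B:  [C object] + [B C object]
  take C:  [C object] + [C object]
  take object:  [object] + [object]
MRO: D I E A F B C object
D is at position 0; next is I.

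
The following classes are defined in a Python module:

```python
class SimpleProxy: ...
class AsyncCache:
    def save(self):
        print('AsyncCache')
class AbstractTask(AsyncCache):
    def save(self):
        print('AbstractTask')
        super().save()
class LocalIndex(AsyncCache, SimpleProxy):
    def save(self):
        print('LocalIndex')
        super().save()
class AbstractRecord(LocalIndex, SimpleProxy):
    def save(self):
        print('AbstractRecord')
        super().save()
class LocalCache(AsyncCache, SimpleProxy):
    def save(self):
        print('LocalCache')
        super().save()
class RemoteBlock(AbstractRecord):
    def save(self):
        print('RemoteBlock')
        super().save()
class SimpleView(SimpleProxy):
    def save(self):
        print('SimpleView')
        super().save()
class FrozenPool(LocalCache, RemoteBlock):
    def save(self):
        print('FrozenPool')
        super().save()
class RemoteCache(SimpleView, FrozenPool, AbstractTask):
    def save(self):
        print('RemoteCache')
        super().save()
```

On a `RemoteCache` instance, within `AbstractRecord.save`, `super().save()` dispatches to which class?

L[RemoteCache] = RemoteCache + merge(L[SimpleView], L[FrozenPool], L[AbstractTask], [SimpleView FrozenPool AbstractTask])
  take SimpleView:  [SimpleView SimpleProxy object] + [FrozenPool LocalCache RemoteBlock AbstractRecord LocalIndex AsyncCache SimpleProxy object] + [AbstractTask AsyncCache object] + [SimpleView FrozenPool AbstractTask]
  take FrozenPool:  [SimpleProxy object] + [FrozenPool LocalCache RemoteBlock AbstractRecord LocalIndex AsyncCache SimpleProxy object] + [AbstractTask AsyncCache object] + [FrozenPool AbstractTask]
  take LocalCache:  [SimpleProxy object] + [LocalCache RemoteBlock AbstractRecord LocalIndex AsyncCache SimpleProxy object] + [AbstractTask AsyncCache object] + [AbstractTask]
  take RemoteBlock:  [SimpleProxy object] + [RemoteBlock AbstractRecord LocalIndex AsyncCache SimpleProxy object] + [AbstractTask AsyncCache object] + [AbstractTask]
  take AbstractRecord:  [SimpleProxy object] + [AbstractRecord LocalIndex AsyncCache SimpleProxy object] + [AbstractTask AsyncCache object] + [AbstractTask]
  take LocalIndex:  [SimpleProxy object] + [LocalIndex AsyncCache SimpleProxy object] + [AbstractTask AsyncCache object] + [AbstractTask]
  take AbstractTask:  [SimpleProxy object] + [AsyncCache SimpleProxy object] + [AbstractTask AsyncCache object] + [AbstractTask]
  take AsyncCache:  [SimpleProxy object] + [AsyncCache SimpleProxy object] + [AsyncCache object]
  take SimpleProxy:  [SimpleProxy object] + [SimpleProxy object] + [object]
  take object:  [object] + [object] + [object]
MRO: RemoteCache SimpleView FrozenPool LocalCache RemoteBlock AbstractRecord LocalIndex AbstractTask AsyncCache SimpleProxy object
super() in AbstractRecord.save on a RemoteCache instance goes to the class after AbstractRecord in RemoteCache's MRO: LocalIndex.

LocalIndex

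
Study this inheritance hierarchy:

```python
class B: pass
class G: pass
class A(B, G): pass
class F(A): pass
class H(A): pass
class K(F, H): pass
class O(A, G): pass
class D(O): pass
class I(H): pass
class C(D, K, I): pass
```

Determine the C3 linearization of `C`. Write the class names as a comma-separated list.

C, D, O, K, F, I, H, A, B, G, object

L[C] = C + merge(L[D], L[K], L[I], [D K I])
  take D:  [D O A B G object] + [K F H A B G object] + [I H A B G object] + [D K I]
  take O:  [O A B G object] + [K F H A B G object] + [I H A B G object] + [K I]
  take K:  [A B G object] + [K F H A B G object] + [I H A B G object] + [K I]
  take F:  [A B G object] + [F H A B G object] + [I H A B G object] + [I]
  take I:  [A B G object] + [H A B G object] + [I H A B G object] + [I]
  take H:  [A B G object] + [H A B G object] + [H A B G object]
  take A:  [A B G object] + [A B G object] + [A B G object]
  take B:  [B G object] + [B G object] + [B G object]
  take G:  [G object] + [G object] + [G object]
  take object:  [object] + [object] + [object]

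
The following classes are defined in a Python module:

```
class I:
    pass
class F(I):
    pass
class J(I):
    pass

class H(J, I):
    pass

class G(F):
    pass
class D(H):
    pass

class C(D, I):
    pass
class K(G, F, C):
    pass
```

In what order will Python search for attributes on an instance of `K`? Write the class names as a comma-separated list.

L[K] = K + merge(L[G], L[F], L[C], [G F C])
  take G:  [G F I object] + [F I object] + [C D H J I object] + [G F C]
  take F:  [F I object] + [F I object] + [C D H J I object] + [F C]
  take C:  [I object] + [I object] + [C D H J I object] + [C]
  take D:  [I object] + [I object] + [D H J I object]
  take H:  [I object] + [I object] + [H J I object]
  take J:  [I object] + [I object] + [J I object]
  take I:  [I object] + [I object] + [I object]
  take object:  [object] + [object] + [object]

K, G, F, C, D, H, J, I, object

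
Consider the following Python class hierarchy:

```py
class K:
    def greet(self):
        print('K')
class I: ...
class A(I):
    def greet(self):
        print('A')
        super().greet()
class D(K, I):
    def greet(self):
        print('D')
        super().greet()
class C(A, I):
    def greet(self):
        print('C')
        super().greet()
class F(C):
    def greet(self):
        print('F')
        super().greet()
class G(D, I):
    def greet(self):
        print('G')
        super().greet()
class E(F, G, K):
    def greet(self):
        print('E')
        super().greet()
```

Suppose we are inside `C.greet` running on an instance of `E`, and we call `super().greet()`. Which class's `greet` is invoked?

L[E] = E + merge(L[F], L[G], L[K], [F G K])
  take F:  [F C A I object] + [G D K I object] + [K object] + [F G K]
  take C:  [C A I object] + [G D K I object] + [K object] + [G K]
  take A:  [A I object] + [G D K I object] + [K object] + [G K]
  take G:  [I object] + [G D K I object] + [K object] + [G K]
  take D:  [I object] + [D K I object] + [K object] + [K]
  take K:  [I object] + [K I object] + [K object] + [K]
  take I:  [I object] + [I object] + [object]
  take object:  [object] + [object] + [object]
MRO: E F C A G D K I object
super() in C.greet on a E instance goes to the class after C in E's MRO: A.

A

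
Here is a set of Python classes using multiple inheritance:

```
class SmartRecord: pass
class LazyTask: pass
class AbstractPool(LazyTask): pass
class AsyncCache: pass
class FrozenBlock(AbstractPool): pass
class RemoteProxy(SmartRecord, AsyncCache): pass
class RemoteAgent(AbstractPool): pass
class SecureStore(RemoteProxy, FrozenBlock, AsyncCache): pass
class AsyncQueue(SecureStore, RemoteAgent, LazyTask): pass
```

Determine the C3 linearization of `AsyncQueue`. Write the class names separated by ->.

AsyncQueue -> SecureStore -> RemoteProxy -> SmartRecord -> FrozenBlock -> AsyncCache -> RemoteAgent -> AbstractPool -> LazyTask -> object

L[AsyncQueue] = AsyncQueue + merge(L[SecureStore], L[RemoteAgent], L[LazyTask], [SecureStore RemoteAgent LazyTask])
  take SecureStore:  [SecureStore RemoteProxy SmartRecord FrozenBlock AsyncCache AbstractPool LazyTask object] + [RemoteAgent AbstractPool LazyTask object] + [LazyTask object] + [SecureStore RemoteAgent LazyTask]
  take RemoteProxy:  [RemoteProxy SmartRecord FrozenBlock AsyncCache AbstractPool LazyTask object] + [RemoteAgent AbstractPool LazyTask object] + [LazyTask object] + [RemoteAgent LazyTask]
  take SmartRecord:  [SmartRecord FrozenBlock AsyncCache AbstractPool LazyTask object] + [RemoteAgent AbstractPool LazyTask object] + [LazyTask object] + [RemoteAgent LazyTask]
  take FrozenBlock:  [FrozenBlock AsyncCache AbstractPool LazyTask object] + [RemoteAgent AbstractPool LazyTask object] + [LazyTask object] + [RemoteAgent LazyTask]
  take AsyncCache:  [AsyncCache AbstractPool LazyTask object] + [RemoteAgent AbstractPool LazyTask object] + [LazyTask object] + [RemoteAgent LazyTask]
  take RemoteAgent:  [AbstractPool LazyTask object] + [RemoteAgent AbstractPool LazyTask object] + [LazyTask object] + [RemoteAgent LazyTask]
  take AbstractPool:  [AbstractPool LazyTask object] + [AbstractPool LazyTask object] + [LazyTask object] + [LazyTask]
  take LazyTask:  [LazyTask object] + [LazyTask object] + [LazyTask object] + [LazyTask]
  take object:  [object] + [object] + [object]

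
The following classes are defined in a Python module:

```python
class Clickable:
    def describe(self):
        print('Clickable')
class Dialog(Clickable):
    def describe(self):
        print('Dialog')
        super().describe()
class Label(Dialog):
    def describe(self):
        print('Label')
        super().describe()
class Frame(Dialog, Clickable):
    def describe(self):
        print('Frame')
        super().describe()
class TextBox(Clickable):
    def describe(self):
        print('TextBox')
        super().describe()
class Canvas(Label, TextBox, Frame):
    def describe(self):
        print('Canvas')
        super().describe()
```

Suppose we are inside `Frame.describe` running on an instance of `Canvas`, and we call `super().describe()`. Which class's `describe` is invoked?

Dialog

L[Canvas] = Canvas + merge(L[Label], L[TextBox], L[Frame], [Label TextBox Frame])
  take Label:  [Label Dialog Clickable object] + [TextBox Clickable object] + [Frame Dialog Clickable object] + [Label TextBox Frame]
  take TextBox:  [Dialog Clickable object] + [TextBox Clickable object] + [Frame Dialog Clickable object] + [TextBox Frame]
  take Frame:  [Dialog Clickable object] + [Clickable object] + [Frame Dialog Clickable object] + [Frame]
  take Dialog:  [Dialog Clickable object] + [Clickable object] + [Dialog Clickable object]
  take Clickable:  [Clickable object] + [Clickable object] + [Clickable object]
  take object:  [object] + [object] + [object]
MRO: Canvas Label TextBox Frame Dialog Clickable object
super() in Frame.describe on a Canvas instance goes to the class after Frame in Canvas's MRO: Dialog.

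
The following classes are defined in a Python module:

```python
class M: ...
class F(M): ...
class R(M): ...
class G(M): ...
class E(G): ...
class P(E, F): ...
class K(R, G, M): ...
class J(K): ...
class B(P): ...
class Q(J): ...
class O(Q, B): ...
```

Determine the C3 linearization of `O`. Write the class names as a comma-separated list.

O, Q, J, K, R, B, P, E, G, F, M, object

L[O] = O + merge(L[Q], L[B], [Q B])
  take Q:  [Q J K R G M object] + [B P E G F M object] + [Q B]
  take J:  [J K R G M object] + [B P E G F M object] + [B]
  take K:  [K R G M object] + [B P E G F M object] + [B]
  take R:  [R G M object] + [B P E G F M object] + [B]
  take B:  [G M object] + [B P E G F M object] + [B]
  take P:  [G M object] + [P E G F M object]
  take E:  [G M object] + [E G F M object]
  take G:  [G M object] + [G F M object]
  take F:  [M object] + [F M object]
  take M:  [M object] + [M object]
  take object:  [object] + [object]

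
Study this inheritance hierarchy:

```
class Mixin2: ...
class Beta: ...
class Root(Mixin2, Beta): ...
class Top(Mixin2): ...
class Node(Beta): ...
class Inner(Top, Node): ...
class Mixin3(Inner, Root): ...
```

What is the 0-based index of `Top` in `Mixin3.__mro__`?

L[Mixin3] = Mixin3 + merge(L[Inner], L[Root], [Inner Root])
  take Inner:  [Inner Top Mixin2 Node Beta object] + [Root Mixin2 Beta object] + [Inner Root]
  take Top:  [Top Mixin2 Node Beta object] + [Root Mixin2 Beta object] + [Root]
  take Root:  [Mixin2 Node Beta object] + [Root Mixin2 Beta object] + [Root]
  take Mixin2:  [Mixin2 Node Beta object] + [Mixin2 Beta object]
  take Node:  [Node Beta object] + [Beta object]
  take Beta:  [Beta object] + [Beta object]
  take object:  [object] + [object]
MRO: Mixin3 Inner Top Root Mixin2 Node Beta object
Top sits at index 2.

2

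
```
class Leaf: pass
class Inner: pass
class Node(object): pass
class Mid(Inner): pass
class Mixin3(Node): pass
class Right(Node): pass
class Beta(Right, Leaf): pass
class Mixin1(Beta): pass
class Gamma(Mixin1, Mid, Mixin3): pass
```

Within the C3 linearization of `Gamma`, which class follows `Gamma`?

L[Gamma] = Gamma + merge(L[Mixin1], L[Mid], L[Mixin3], [Mixin1 Mid Mixin3])
  take Mixin1:  [Mixin1 Beta Right Node Leaf object] + [Mid Inner object] + [Mixin3 Node object] + [Mixin1 Mid Mixin3]
  take Beta:  [Beta Right Node Leaf object] + [Mid Inner object] + [Mixin3 Node object] + [Mid Mixin3]
  take Right:  [Right Node Leaf object] + [Mid Inner object] + [Mixin3 Node object] + [Mid Mixin3]
  take Mid:  [Node Leaf object] + [Mid Inner object] + [Mixin3 Node object] + [Mid Mixin3]
  take Inner:  [Node Leaf object] + [Inner object] + [Mixin3 Node object] + [Mixin3]
  take Mixin3:  [Node Leaf object] + [object] + [Mixin3 Node object] + [Mixin3]
  take Node:  [Node Leaf object] + [object] + [Node object]
  take Leaf:  [Leaf object] + [object] + [object]
  take object:  [object] + [object] + [object]
MRO: Gamma Mixin1 Beta Right Mid Inner Mixin3 Node Leaf object
Gamma is at position 0; next is Mixin1.

Mixin1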